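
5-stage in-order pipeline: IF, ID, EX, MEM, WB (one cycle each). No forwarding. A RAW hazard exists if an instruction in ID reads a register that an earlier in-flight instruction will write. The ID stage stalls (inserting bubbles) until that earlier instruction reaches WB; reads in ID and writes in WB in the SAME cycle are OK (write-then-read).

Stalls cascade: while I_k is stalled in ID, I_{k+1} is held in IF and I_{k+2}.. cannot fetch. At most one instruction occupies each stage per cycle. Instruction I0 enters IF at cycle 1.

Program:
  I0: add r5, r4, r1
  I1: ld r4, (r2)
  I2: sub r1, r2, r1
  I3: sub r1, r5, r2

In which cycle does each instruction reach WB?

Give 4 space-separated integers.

Answer: 5 6 7 8

Derivation:
I0 add r5 <- r4,r1: IF@1 ID@2 stall=0 (-) EX@3 MEM@4 WB@5
I1 ld r4 <- r2: IF@2 ID@3 stall=0 (-) EX@4 MEM@5 WB@6
I2 sub r1 <- r2,r1: IF@3 ID@4 stall=0 (-) EX@5 MEM@6 WB@7
I3 sub r1 <- r5,r2: IF@4 ID@5 stall=0 (-) EX@6 MEM@7 WB@8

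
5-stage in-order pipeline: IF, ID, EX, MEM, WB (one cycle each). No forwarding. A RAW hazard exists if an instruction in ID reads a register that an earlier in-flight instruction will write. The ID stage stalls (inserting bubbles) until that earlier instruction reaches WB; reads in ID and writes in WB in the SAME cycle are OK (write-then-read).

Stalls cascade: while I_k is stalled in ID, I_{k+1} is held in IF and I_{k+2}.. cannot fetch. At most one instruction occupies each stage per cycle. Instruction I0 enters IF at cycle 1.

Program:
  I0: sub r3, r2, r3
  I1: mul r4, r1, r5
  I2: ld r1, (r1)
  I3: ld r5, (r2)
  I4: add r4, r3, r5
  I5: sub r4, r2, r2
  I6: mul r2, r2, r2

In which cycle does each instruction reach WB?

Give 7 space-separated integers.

I0 sub r3 <- r2,r3: IF@1 ID@2 stall=0 (-) EX@3 MEM@4 WB@5
I1 mul r4 <- r1,r5: IF@2 ID@3 stall=0 (-) EX@4 MEM@5 WB@6
I2 ld r1 <- r1: IF@3 ID@4 stall=0 (-) EX@5 MEM@6 WB@7
I3 ld r5 <- r2: IF@4 ID@5 stall=0 (-) EX@6 MEM@7 WB@8
I4 add r4 <- r3,r5: IF@5 ID@6 stall=2 (RAW on I3.r5 (WB@8)) EX@9 MEM@10 WB@11
I5 sub r4 <- r2,r2: IF@6 ID@9 stall=0 (-) EX@10 MEM@11 WB@12
I6 mul r2 <- r2,r2: IF@9 ID@10 stall=0 (-) EX@11 MEM@12 WB@13

Answer: 5 6 7 8 11 12 13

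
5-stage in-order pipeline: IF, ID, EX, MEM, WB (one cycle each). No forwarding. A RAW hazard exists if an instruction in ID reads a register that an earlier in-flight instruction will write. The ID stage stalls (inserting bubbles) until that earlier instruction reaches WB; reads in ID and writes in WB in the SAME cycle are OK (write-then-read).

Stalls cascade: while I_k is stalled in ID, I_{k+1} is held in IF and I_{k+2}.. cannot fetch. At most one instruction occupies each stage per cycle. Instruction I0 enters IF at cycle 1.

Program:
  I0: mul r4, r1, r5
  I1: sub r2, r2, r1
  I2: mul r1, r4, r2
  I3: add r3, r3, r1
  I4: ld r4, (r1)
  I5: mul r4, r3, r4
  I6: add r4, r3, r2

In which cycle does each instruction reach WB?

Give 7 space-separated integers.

I0 mul r4 <- r1,r5: IF@1 ID@2 stall=0 (-) EX@3 MEM@4 WB@5
I1 sub r2 <- r2,r1: IF@2 ID@3 stall=0 (-) EX@4 MEM@5 WB@6
I2 mul r1 <- r4,r2: IF@3 ID@4 stall=2 (RAW on I1.r2 (WB@6)) EX@7 MEM@8 WB@9
I3 add r3 <- r3,r1: IF@4 ID@7 stall=2 (RAW on I2.r1 (WB@9)) EX@10 MEM@11 WB@12
I4 ld r4 <- r1: IF@7 ID@10 stall=0 (-) EX@11 MEM@12 WB@13
I5 mul r4 <- r3,r4: IF@10 ID@11 stall=2 (RAW on I4.r4 (WB@13)) EX@14 MEM@15 WB@16
I6 add r4 <- r3,r2: IF@11 ID@14 stall=0 (-) EX@15 MEM@16 WB@17

Answer: 5 6 9 12 13 16 17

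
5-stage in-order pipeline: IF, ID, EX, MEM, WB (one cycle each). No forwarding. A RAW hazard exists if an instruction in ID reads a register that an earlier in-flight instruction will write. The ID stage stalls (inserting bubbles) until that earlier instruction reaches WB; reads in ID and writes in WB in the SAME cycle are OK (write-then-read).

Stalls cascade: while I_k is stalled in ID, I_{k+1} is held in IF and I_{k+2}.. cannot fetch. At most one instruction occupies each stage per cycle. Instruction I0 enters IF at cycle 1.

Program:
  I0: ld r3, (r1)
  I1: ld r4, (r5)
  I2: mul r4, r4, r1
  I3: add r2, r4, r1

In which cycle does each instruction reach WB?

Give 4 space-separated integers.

I0 ld r3 <- r1: IF@1 ID@2 stall=0 (-) EX@3 MEM@4 WB@5
I1 ld r4 <- r5: IF@2 ID@3 stall=0 (-) EX@4 MEM@5 WB@6
I2 mul r4 <- r4,r1: IF@3 ID@4 stall=2 (RAW on I1.r4 (WB@6)) EX@7 MEM@8 WB@9
I3 add r2 <- r4,r1: IF@4 ID@7 stall=2 (RAW on I2.r4 (WB@9)) EX@10 MEM@11 WB@12

Answer: 5 6 9 12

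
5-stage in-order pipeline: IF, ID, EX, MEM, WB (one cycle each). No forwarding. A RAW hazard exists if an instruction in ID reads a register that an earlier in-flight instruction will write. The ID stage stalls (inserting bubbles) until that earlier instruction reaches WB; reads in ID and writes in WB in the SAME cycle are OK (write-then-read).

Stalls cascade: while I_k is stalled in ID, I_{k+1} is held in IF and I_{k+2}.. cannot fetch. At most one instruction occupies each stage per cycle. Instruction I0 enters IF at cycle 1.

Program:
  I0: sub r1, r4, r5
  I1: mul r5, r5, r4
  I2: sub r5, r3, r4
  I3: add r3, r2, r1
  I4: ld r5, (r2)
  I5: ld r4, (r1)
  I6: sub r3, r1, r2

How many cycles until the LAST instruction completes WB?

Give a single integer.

I0 sub r1 <- r4,r5: IF@1 ID@2 stall=0 (-) EX@3 MEM@4 WB@5
I1 mul r5 <- r5,r4: IF@2 ID@3 stall=0 (-) EX@4 MEM@5 WB@6
I2 sub r5 <- r3,r4: IF@3 ID@4 stall=0 (-) EX@5 MEM@6 WB@7
I3 add r3 <- r2,r1: IF@4 ID@5 stall=0 (-) EX@6 MEM@7 WB@8
I4 ld r5 <- r2: IF@5 ID@6 stall=0 (-) EX@7 MEM@8 WB@9
I5 ld r4 <- r1: IF@6 ID@7 stall=0 (-) EX@8 MEM@9 WB@10
I6 sub r3 <- r1,r2: IF@7 ID@8 stall=0 (-) EX@9 MEM@10 WB@11

Answer: 11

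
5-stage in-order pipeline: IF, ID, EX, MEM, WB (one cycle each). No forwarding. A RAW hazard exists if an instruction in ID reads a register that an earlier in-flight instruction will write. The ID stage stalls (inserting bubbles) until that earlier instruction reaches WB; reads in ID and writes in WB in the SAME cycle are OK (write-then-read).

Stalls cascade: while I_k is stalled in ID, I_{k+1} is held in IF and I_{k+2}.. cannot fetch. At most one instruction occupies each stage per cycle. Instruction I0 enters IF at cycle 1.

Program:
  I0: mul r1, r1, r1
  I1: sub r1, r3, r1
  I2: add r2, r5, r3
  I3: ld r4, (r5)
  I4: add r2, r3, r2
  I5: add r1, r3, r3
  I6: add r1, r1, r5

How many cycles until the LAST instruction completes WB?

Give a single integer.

I0 mul r1 <- r1,r1: IF@1 ID@2 stall=0 (-) EX@3 MEM@4 WB@5
I1 sub r1 <- r3,r1: IF@2 ID@3 stall=2 (RAW on I0.r1 (WB@5)) EX@6 MEM@7 WB@8
I2 add r2 <- r5,r3: IF@3 ID@6 stall=0 (-) EX@7 MEM@8 WB@9
I3 ld r4 <- r5: IF@6 ID@7 stall=0 (-) EX@8 MEM@9 WB@10
I4 add r2 <- r3,r2: IF@7 ID@8 stall=1 (RAW on I2.r2 (WB@9)) EX@10 MEM@11 WB@12
I5 add r1 <- r3,r3: IF@8 ID@10 stall=0 (-) EX@11 MEM@12 WB@13
I6 add r1 <- r1,r5: IF@10 ID@11 stall=2 (RAW on I5.r1 (WB@13)) EX@14 MEM@15 WB@16

Answer: 16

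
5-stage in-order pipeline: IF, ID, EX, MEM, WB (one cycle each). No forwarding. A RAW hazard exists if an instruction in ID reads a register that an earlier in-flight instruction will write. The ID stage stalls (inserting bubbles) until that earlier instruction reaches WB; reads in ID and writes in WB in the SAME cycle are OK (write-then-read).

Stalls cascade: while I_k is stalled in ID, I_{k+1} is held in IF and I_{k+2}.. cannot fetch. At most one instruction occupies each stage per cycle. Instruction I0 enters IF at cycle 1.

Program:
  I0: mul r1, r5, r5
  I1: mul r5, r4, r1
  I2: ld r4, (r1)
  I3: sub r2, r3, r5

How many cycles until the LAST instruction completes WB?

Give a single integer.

I0 mul r1 <- r5,r5: IF@1 ID@2 stall=0 (-) EX@3 MEM@4 WB@5
I1 mul r5 <- r4,r1: IF@2 ID@3 stall=2 (RAW on I0.r1 (WB@5)) EX@6 MEM@7 WB@8
I2 ld r4 <- r1: IF@3 ID@6 stall=0 (-) EX@7 MEM@8 WB@9
I3 sub r2 <- r3,r5: IF@6 ID@7 stall=1 (RAW on I1.r5 (WB@8)) EX@9 MEM@10 WB@11

Answer: 11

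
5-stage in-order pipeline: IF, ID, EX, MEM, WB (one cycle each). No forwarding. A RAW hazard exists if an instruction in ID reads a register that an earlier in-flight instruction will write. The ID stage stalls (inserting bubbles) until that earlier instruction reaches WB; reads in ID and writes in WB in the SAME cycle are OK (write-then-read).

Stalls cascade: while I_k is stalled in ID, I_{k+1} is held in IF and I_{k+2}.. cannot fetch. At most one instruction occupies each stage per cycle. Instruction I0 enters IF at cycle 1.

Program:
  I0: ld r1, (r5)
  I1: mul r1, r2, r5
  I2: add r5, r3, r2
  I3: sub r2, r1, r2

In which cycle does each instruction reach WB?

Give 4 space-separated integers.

I0 ld r1 <- r5: IF@1 ID@2 stall=0 (-) EX@3 MEM@4 WB@5
I1 mul r1 <- r2,r5: IF@2 ID@3 stall=0 (-) EX@4 MEM@5 WB@6
I2 add r5 <- r3,r2: IF@3 ID@4 stall=0 (-) EX@5 MEM@6 WB@7
I3 sub r2 <- r1,r2: IF@4 ID@5 stall=1 (RAW on I1.r1 (WB@6)) EX@7 MEM@8 WB@9

Answer: 5 6 7 9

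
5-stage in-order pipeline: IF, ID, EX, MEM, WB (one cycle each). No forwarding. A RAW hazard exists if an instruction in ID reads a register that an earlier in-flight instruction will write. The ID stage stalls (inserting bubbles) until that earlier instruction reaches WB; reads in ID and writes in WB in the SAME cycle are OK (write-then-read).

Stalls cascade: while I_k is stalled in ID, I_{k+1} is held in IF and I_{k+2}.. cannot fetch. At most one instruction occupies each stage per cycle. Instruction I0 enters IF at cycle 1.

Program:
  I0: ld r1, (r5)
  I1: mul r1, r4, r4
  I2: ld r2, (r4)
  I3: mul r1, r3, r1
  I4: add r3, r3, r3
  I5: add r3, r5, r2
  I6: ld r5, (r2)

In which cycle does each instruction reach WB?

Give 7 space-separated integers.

I0 ld r1 <- r5: IF@1 ID@2 stall=0 (-) EX@3 MEM@4 WB@5
I1 mul r1 <- r4,r4: IF@2 ID@3 stall=0 (-) EX@4 MEM@5 WB@6
I2 ld r2 <- r4: IF@3 ID@4 stall=0 (-) EX@5 MEM@6 WB@7
I3 mul r1 <- r3,r1: IF@4 ID@5 stall=1 (RAW on I1.r1 (WB@6)) EX@7 MEM@8 WB@9
I4 add r3 <- r3,r3: IF@5 ID@7 stall=0 (-) EX@8 MEM@9 WB@10
I5 add r3 <- r5,r2: IF@7 ID@8 stall=0 (-) EX@9 MEM@10 WB@11
I6 ld r5 <- r2: IF@8 ID@9 stall=0 (-) EX@10 MEM@11 WB@12

Answer: 5 6 7 9 10 11 12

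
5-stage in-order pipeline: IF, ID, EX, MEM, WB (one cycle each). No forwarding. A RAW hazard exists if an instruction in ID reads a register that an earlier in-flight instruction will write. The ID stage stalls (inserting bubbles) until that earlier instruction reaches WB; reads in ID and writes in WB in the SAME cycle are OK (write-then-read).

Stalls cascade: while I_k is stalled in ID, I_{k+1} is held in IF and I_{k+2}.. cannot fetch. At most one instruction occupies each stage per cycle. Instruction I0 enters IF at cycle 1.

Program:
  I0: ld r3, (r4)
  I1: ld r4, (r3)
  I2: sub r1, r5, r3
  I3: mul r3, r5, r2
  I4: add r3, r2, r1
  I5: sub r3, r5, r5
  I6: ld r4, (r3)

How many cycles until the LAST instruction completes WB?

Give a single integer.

I0 ld r3 <- r4: IF@1 ID@2 stall=0 (-) EX@3 MEM@4 WB@5
I1 ld r4 <- r3: IF@2 ID@3 stall=2 (RAW on I0.r3 (WB@5)) EX@6 MEM@7 WB@8
I2 sub r1 <- r5,r3: IF@3 ID@6 stall=0 (-) EX@7 MEM@8 WB@9
I3 mul r3 <- r5,r2: IF@6 ID@7 stall=0 (-) EX@8 MEM@9 WB@10
I4 add r3 <- r2,r1: IF@7 ID@8 stall=1 (RAW on I2.r1 (WB@9)) EX@10 MEM@11 WB@12
I5 sub r3 <- r5,r5: IF@8 ID@10 stall=0 (-) EX@11 MEM@12 WB@13
I6 ld r4 <- r3: IF@10 ID@11 stall=2 (RAW on I5.r3 (WB@13)) EX@14 MEM@15 WB@16

Answer: 16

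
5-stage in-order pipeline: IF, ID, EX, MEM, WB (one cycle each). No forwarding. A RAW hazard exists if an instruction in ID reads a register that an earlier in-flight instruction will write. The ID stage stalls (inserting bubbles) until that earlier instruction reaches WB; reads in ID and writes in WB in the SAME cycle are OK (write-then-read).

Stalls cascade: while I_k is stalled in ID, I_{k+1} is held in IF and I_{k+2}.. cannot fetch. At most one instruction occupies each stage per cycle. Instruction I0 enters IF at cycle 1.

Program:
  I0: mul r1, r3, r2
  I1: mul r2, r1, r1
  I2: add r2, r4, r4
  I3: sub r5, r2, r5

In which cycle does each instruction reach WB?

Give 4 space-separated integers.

I0 mul r1 <- r3,r2: IF@1 ID@2 stall=0 (-) EX@3 MEM@4 WB@5
I1 mul r2 <- r1,r1: IF@2 ID@3 stall=2 (RAW on I0.r1 (WB@5)) EX@6 MEM@7 WB@8
I2 add r2 <- r4,r4: IF@3 ID@6 stall=0 (-) EX@7 MEM@8 WB@9
I3 sub r5 <- r2,r5: IF@6 ID@7 stall=2 (RAW on I2.r2 (WB@9)) EX@10 MEM@11 WB@12

Answer: 5 8 9 12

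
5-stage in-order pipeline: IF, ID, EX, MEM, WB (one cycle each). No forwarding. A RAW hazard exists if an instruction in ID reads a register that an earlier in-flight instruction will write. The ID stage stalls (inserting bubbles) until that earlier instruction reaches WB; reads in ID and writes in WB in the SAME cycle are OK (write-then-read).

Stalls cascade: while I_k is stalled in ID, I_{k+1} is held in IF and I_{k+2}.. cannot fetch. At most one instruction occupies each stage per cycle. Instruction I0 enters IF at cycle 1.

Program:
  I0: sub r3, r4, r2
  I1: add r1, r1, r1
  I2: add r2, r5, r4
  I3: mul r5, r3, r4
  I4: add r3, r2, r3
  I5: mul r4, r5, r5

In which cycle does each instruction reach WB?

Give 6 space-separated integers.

Answer: 5 6 7 8 10 11

Derivation:
I0 sub r3 <- r4,r2: IF@1 ID@2 stall=0 (-) EX@3 MEM@4 WB@5
I1 add r1 <- r1,r1: IF@2 ID@3 stall=0 (-) EX@4 MEM@5 WB@6
I2 add r2 <- r5,r4: IF@3 ID@4 stall=0 (-) EX@5 MEM@6 WB@7
I3 mul r5 <- r3,r4: IF@4 ID@5 stall=0 (-) EX@6 MEM@7 WB@8
I4 add r3 <- r2,r3: IF@5 ID@6 stall=1 (RAW on I2.r2 (WB@7)) EX@8 MEM@9 WB@10
I5 mul r4 <- r5,r5: IF@6 ID@8 stall=0 (-) EX@9 MEM@10 WB@11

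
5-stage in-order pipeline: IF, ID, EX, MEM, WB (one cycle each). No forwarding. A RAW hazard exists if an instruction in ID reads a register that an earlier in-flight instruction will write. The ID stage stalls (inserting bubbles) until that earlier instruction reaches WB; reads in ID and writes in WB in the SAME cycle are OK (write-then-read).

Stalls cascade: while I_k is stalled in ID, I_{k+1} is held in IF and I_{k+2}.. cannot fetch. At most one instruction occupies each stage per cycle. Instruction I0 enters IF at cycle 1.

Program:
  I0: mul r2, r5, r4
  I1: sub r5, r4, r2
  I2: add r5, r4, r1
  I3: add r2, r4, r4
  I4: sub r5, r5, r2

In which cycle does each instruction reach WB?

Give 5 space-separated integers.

Answer: 5 8 9 10 13

Derivation:
I0 mul r2 <- r5,r4: IF@1 ID@2 stall=0 (-) EX@3 MEM@4 WB@5
I1 sub r5 <- r4,r2: IF@2 ID@3 stall=2 (RAW on I0.r2 (WB@5)) EX@6 MEM@7 WB@8
I2 add r5 <- r4,r1: IF@3 ID@6 stall=0 (-) EX@7 MEM@8 WB@9
I3 add r2 <- r4,r4: IF@6 ID@7 stall=0 (-) EX@8 MEM@9 WB@10
I4 sub r5 <- r5,r2: IF@7 ID@8 stall=2 (RAW on I3.r2 (WB@10)) EX@11 MEM@12 WB@13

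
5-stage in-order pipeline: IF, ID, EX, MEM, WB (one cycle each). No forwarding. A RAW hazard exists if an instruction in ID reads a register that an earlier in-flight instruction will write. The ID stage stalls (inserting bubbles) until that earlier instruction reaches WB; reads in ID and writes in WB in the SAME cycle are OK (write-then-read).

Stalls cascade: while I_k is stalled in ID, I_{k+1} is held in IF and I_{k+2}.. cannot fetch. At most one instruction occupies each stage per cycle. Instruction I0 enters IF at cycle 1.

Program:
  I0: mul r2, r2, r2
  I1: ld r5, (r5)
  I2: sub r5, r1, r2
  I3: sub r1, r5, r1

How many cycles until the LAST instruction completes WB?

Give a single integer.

Answer: 11

Derivation:
I0 mul r2 <- r2,r2: IF@1 ID@2 stall=0 (-) EX@3 MEM@4 WB@5
I1 ld r5 <- r5: IF@2 ID@3 stall=0 (-) EX@4 MEM@5 WB@6
I2 sub r5 <- r1,r2: IF@3 ID@4 stall=1 (RAW on I0.r2 (WB@5)) EX@6 MEM@7 WB@8
I3 sub r1 <- r5,r1: IF@4 ID@6 stall=2 (RAW on I2.r5 (WB@8)) EX@9 MEM@10 WB@11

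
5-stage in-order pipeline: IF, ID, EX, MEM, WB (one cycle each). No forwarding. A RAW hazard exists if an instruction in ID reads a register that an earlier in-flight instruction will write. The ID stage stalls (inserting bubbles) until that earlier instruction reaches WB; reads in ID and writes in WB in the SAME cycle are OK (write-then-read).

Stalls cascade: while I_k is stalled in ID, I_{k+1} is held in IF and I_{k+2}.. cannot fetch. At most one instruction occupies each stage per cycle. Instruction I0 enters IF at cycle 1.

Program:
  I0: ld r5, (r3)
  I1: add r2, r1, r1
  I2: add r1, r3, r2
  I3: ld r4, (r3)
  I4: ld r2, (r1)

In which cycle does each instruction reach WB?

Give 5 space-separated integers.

I0 ld r5 <- r3: IF@1 ID@2 stall=0 (-) EX@3 MEM@4 WB@5
I1 add r2 <- r1,r1: IF@2 ID@3 stall=0 (-) EX@4 MEM@5 WB@6
I2 add r1 <- r3,r2: IF@3 ID@4 stall=2 (RAW on I1.r2 (WB@6)) EX@7 MEM@8 WB@9
I3 ld r4 <- r3: IF@4 ID@7 stall=0 (-) EX@8 MEM@9 WB@10
I4 ld r2 <- r1: IF@7 ID@8 stall=1 (RAW on I2.r1 (WB@9)) EX@10 MEM@11 WB@12

Answer: 5 6 9 10 12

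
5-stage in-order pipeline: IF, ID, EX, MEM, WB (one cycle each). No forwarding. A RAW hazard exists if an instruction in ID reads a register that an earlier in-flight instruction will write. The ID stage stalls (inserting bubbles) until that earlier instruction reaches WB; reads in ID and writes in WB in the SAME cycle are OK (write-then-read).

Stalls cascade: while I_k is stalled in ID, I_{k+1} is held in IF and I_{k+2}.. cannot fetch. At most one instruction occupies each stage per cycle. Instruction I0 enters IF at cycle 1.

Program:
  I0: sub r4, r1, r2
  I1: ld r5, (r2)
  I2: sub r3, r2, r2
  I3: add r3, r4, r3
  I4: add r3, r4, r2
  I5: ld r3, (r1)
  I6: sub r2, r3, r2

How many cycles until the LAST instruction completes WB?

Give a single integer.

Answer: 15

Derivation:
I0 sub r4 <- r1,r2: IF@1 ID@2 stall=0 (-) EX@3 MEM@4 WB@5
I1 ld r5 <- r2: IF@2 ID@3 stall=0 (-) EX@4 MEM@5 WB@6
I2 sub r3 <- r2,r2: IF@3 ID@4 stall=0 (-) EX@5 MEM@6 WB@7
I3 add r3 <- r4,r3: IF@4 ID@5 stall=2 (RAW on I2.r3 (WB@7)) EX@8 MEM@9 WB@10
I4 add r3 <- r4,r2: IF@5 ID@8 stall=0 (-) EX@9 MEM@10 WB@11
I5 ld r3 <- r1: IF@8 ID@9 stall=0 (-) EX@10 MEM@11 WB@12
I6 sub r2 <- r3,r2: IF@9 ID@10 stall=2 (RAW on I5.r3 (WB@12)) EX@13 MEM@14 WB@15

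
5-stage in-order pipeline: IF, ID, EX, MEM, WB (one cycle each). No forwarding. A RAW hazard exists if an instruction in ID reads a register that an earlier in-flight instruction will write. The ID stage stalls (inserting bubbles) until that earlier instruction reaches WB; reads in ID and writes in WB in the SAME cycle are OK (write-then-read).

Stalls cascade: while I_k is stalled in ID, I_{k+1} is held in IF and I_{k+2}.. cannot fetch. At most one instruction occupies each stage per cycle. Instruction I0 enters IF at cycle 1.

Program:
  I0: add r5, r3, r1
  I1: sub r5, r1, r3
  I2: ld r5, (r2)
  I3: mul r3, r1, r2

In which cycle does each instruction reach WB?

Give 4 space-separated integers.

Answer: 5 6 7 8

Derivation:
I0 add r5 <- r3,r1: IF@1 ID@2 stall=0 (-) EX@3 MEM@4 WB@5
I1 sub r5 <- r1,r3: IF@2 ID@3 stall=0 (-) EX@4 MEM@5 WB@6
I2 ld r5 <- r2: IF@3 ID@4 stall=0 (-) EX@5 MEM@6 WB@7
I3 mul r3 <- r1,r2: IF@4 ID@5 stall=0 (-) EX@6 MEM@7 WB@8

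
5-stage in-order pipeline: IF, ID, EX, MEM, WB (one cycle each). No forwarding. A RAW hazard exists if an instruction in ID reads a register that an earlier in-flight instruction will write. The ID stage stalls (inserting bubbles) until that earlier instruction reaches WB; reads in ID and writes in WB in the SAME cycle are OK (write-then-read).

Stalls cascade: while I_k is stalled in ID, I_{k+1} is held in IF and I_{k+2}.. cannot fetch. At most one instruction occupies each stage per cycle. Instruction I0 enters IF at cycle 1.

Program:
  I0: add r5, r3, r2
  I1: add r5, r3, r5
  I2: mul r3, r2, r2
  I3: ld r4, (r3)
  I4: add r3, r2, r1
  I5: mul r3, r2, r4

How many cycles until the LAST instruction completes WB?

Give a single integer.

I0 add r5 <- r3,r2: IF@1 ID@2 stall=0 (-) EX@3 MEM@4 WB@5
I1 add r5 <- r3,r5: IF@2 ID@3 stall=2 (RAW on I0.r5 (WB@5)) EX@6 MEM@7 WB@8
I2 mul r3 <- r2,r2: IF@3 ID@6 stall=0 (-) EX@7 MEM@8 WB@9
I3 ld r4 <- r3: IF@6 ID@7 stall=2 (RAW on I2.r3 (WB@9)) EX@10 MEM@11 WB@12
I4 add r3 <- r2,r1: IF@7 ID@10 stall=0 (-) EX@11 MEM@12 WB@13
I5 mul r3 <- r2,r4: IF@10 ID@11 stall=1 (RAW on I3.r4 (WB@12)) EX@13 MEM@14 WB@15

Answer: 15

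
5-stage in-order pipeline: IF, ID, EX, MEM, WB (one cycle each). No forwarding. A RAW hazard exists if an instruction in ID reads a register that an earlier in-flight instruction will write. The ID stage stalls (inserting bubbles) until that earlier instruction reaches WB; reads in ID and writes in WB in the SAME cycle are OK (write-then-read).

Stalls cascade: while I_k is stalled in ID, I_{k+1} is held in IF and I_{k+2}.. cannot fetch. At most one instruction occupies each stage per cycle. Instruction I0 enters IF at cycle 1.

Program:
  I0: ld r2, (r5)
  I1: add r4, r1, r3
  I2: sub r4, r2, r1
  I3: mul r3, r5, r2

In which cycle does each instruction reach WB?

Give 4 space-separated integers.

I0 ld r2 <- r5: IF@1 ID@2 stall=0 (-) EX@3 MEM@4 WB@5
I1 add r4 <- r1,r3: IF@2 ID@3 stall=0 (-) EX@4 MEM@5 WB@6
I2 sub r4 <- r2,r1: IF@3 ID@4 stall=1 (RAW on I0.r2 (WB@5)) EX@6 MEM@7 WB@8
I3 mul r3 <- r5,r2: IF@4 ID@6 stall=0 (-) EX@7 MEM@8 WB@9

Answer: 5 6 8 9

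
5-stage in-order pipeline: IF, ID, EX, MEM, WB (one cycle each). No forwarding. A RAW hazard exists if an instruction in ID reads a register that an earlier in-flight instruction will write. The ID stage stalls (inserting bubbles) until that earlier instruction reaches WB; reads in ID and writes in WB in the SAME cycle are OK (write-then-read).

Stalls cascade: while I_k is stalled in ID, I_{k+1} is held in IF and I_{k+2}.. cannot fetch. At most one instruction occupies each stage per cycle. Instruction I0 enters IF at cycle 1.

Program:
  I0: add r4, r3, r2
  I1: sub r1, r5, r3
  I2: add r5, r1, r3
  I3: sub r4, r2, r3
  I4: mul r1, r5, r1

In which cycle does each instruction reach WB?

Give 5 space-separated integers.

Answer: 5 6 9 10 12

Derivation:
I0 add r4 <- r3,r2: IF@1 ID@2 stall=0 (-) EX@3 MEM@4 WB@5
I1 sub r1 <- r5,r3: IF@2 ID@3 stall=0 (-) EX@4 MEM@5 WB@6
I2 add r5 <- r1,r3: IF@3 ID@4 stall=2 (RAW on I1.r1 (WB@6)) EX@7 MEM@8 WB@9
I3 sub r4 <- r2,r3: IF@4 ID@7 stall=0 (-) EX@8 MEM@9 WB@10
I4 mul r1 <- r5,r1: IF@7 ID@8 stall=1 (RAW on I2.r5 (WB@9)) EX@10 MEM@11 WB@12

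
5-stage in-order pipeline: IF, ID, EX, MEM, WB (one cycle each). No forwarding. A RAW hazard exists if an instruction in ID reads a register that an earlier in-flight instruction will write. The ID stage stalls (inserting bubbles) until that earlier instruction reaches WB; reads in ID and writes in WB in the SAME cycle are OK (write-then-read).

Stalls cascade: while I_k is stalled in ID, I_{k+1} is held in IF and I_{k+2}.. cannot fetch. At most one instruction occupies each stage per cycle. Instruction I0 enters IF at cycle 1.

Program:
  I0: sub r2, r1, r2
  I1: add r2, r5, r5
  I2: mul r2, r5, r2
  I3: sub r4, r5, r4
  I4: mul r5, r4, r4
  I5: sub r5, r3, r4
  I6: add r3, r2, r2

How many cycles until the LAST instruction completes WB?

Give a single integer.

I0 sub r2 <- r1,r2: IF@1 ID@2 stall=0 (-) EX@3 MEM@4 WB@5
I1 add r2 <- r5,r5: IF@2 ID@3 stall=0 (-) EX@4 MEM@5 WB@6
I2 mul r2 <- r5,r2: IF@3 ID@4 stall=2 (RAW on I1.r2 (WB@6)) EX@7 MEM@8 WB@9
I3 sub r4 <- r5,r4: IF@4 ID@7 stall=0 (-) EX@8 MEM@9 WB@10
I4 mul r5 <- r4,r4: IF@7 ID@8 stall=2 (RAW on I3.r4 (WB@10)) EX@11 MEM@12 WB@13
I5 sub r5 <- r3,r4: IF@8 ID@11 stall=0 (-) EX@12 MEM@13 WB@14
I6 add r3 <- r2,r2: IF@11 ID@12 stall=0 (-) EX@13 MEM@14 WB@15

Answer: 15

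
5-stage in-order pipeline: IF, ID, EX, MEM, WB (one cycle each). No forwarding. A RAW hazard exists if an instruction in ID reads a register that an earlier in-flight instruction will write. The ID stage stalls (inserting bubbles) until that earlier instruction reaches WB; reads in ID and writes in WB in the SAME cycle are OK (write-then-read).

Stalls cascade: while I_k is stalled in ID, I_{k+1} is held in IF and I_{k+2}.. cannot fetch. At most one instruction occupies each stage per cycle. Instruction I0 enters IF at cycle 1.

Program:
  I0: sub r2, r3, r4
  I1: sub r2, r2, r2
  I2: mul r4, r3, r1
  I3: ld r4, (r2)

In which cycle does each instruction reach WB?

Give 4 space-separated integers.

Answer: 5 8 9 11

Derivation:
I0 sub r2 <- r3,r4: IF@1 ID@2 stall=0 (-) EX@3 MEM@4 WB@5
I1 sub r2 <- r2,r2: IF@2 ID@3 stall=2 (RAW on I0.r2 (WB@5)) EX@6 MEM@7 WB@8
I2 mul r4 <- r3,r1: IF@3 ID@6 stall=0 (-) EX@7 MEM@8 WB@9
I3 ld r4 <- r2: IF@6 ID@7 stall=1 (RAW on I1.r2 (WB@8)) EX@9 MEM@10 WB@11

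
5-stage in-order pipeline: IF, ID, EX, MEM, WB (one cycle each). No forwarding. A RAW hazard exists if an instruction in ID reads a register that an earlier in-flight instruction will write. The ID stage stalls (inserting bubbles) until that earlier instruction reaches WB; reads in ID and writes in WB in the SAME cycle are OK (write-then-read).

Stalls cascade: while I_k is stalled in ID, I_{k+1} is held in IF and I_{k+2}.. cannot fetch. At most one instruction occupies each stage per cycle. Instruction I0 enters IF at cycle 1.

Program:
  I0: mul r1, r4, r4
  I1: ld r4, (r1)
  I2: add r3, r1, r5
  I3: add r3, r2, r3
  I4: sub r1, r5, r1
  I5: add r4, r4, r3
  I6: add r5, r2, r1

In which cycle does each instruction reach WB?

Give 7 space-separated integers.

I0 mul r1 <- r4,r4: IF@1 ID@2 stall=0 (-) EX@3 MEM@4 WB@5
I1 ld r4 <- r1: IF@2 ID@3 stall=2 (RAW on I0.r1 (WB@5)) EX@6 MEM@7 WB@8
I2 add r3 <- r1,r5: IF@3 ID@6 stall=0 (-) EX@7 MEM@8 WB@9
I3 add r3 <- r2,r3: IF@6 ID@7 stall=2 (RAW on I2.r3 (WB@9)) EX@10 MEM@11 WB@12
I4 sub r1 <- r5,r1: IF@7 ID@10 stall=0 (-) EX@11 MEM@12 WB@13
I5 add r4 <- r4,r3: IF@10 ID@11 stall=1 (RAW on I3.r3 (WB@12)) EX@13 MEM@14 WB@15
I6 add r5 <- r2,r1: IF@11 ID@13 stall=0 (-) EX@14 MEM@15 WB@16

Answer: 5 8 9 12 13 15 16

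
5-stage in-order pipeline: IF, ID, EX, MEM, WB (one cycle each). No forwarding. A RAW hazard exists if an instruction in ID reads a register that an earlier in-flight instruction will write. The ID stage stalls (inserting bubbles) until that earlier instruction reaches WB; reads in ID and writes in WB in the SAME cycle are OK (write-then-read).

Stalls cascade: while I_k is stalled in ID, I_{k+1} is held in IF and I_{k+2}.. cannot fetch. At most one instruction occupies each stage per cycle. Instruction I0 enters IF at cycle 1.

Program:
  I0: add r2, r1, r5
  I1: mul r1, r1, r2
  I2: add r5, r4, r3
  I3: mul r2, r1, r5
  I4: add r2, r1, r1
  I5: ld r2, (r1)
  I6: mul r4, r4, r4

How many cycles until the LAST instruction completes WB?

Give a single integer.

I0 add r2 <- r1,r5: IF@1 ID@2 stall=0 (-) EX@3 MEM@4 WB@5
I1 mul r1 <- r1,r2: IF@2 ID@3 stall=2 (RAW on I0.r2 (WB@5)) EX@6 MEM@7 WB@8
I2 add r5 <- r4,r3: IF@3 ID@6 stall=0 (-) EX@7 MEM@8 WB@9
I3 mul r2 <- r1,r5: IF@6 ID@7 stall=2 (RAW on I2.r5 (WB@9)) EX@10 MEM@11 WB@12
I4 add r2 <- r1,r1: IF@7 ID@10 stall=0 (-) EX@11 MEM@12 WB@13
I5 ld r2 <- r1: IF@10 ID@11 stall=0 (-) EX@12 MEM@13 WB@14
I6 mul r4 <- r4,r4: IF@11 ID@12 stall=0 (-) EX@13 MEM@14 WB@15

Answer: 15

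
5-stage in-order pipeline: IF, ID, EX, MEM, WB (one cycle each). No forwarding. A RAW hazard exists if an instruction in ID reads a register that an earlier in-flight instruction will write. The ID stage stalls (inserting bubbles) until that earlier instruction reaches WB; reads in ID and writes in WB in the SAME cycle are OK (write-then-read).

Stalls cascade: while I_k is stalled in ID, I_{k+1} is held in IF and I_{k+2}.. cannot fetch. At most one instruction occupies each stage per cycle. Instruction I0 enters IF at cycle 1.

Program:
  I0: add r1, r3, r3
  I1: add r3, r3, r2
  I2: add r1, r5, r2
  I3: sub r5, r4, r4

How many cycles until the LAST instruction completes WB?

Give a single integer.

I0 add r1 <- r3,r3: IF@1 ID@2 stall=0 (-) EX@3 MEM@4 WB@5
I1 add r3 <- r3,r2: IF@2 ID@3 stall=0 (-) EX@4 MEM@5 WB@6
I2 add r1 <- r5,r2: IF@3 ID@4 stall=0 (-) EX@5 MEM@6 WB@7
I3 sub r5 <- r4,r4: IF@4 ID@5 stall=0 (-) EX@6 MEM@7 WB@8

Answer: 8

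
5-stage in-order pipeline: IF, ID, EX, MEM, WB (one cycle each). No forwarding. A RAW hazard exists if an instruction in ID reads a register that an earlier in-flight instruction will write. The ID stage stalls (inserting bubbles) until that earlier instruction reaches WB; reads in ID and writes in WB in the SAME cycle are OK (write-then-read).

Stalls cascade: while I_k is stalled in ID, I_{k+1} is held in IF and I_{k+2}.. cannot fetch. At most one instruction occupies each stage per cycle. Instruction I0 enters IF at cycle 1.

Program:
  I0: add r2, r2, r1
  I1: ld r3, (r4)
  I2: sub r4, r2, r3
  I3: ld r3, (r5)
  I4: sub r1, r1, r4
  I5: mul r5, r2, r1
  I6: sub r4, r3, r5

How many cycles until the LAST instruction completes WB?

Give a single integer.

Answer: 18

Derivation:
I0 add r2 <- r2,r1: IF@1 ID@2 stall=0 (-) EX@3 MEM@4 WB@5
I1 ld r3 <- r4: IF@2 ID@3 stall=0 (-) EX@4 MEM@5 WB@6
I2 sub r4 <- r2,r3: IF@3 ID@4 stall=2 (RAW on I1.r3 (WB@6)) EX@7 MEM@8 WB@9
I3 ld r3 <- r5: IF@4 ID@7 stall=0 (-) EX@8 MEM@9 WB@10
I4 sub r1 <- r1,r4: IF@7 ID@8 stall=1 (RAW on I2.r4 (WB@9)) EX@10 MEM@11 WB@12
I5 mul r5 <- r2,r1: IF@8 ID@10 stall=2 (RAW on I4.r1 (WB@12)) EX@13 MEM@14 WB@15
I6 sub r4 <- r3,r5: IF@10 ID@13 stall=2 (RAW on I5.r5 (WB@15)) EX@16 MEM@17 WB@18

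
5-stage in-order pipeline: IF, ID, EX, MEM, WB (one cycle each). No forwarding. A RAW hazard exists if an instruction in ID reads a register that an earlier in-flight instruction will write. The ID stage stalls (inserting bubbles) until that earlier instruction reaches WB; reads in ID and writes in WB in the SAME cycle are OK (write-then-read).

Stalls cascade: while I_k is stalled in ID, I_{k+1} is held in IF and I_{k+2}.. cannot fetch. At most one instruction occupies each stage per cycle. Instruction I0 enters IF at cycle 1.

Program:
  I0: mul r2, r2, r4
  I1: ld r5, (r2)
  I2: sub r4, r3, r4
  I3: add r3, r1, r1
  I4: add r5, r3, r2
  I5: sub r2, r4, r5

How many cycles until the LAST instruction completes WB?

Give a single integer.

Answer: 16

Derivation:
I0 mul r2 <- r2,r4: IF@1 ID@2 stall=0 (-) EX@3 MEM@4 WB@5
I1 ld r5 <- r2: IF@2 ID@3 stall=2 (RAW on I0.r2 (WB@5)) EX@6 MEM@7 WB@8
I2 sub r4 <- r3,r4: IF@3 ID@6 stall=0 (-) EX@7 MEM@8 WB@9
I3 add r3 <- r1,r1: IF@6 ID@7 stall=0 (-) EX@8 MEM@9 WB@10
I4 add r5 <- r3,r2: IF@7 ID@8 stall=2 (RAW on I3.r3 (WB@10)) EX@11 MEM@12 WB@13
I5 sub r2 <- r4,r5: IF@8 ID@11 stall=2 (RAW on I4.r5 (WB@13)) EX@14 MEM@15 WB@16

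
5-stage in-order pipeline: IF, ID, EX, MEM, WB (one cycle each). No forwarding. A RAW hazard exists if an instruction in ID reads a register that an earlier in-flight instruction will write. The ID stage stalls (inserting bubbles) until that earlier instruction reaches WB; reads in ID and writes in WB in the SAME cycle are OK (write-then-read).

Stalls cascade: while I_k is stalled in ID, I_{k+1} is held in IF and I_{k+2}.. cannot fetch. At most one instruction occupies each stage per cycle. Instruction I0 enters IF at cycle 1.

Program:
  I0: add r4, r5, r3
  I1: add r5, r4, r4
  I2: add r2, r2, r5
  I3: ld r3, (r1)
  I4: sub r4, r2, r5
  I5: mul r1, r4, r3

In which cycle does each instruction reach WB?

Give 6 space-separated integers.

I0 add r4 <- r5,r3: IF@1 ID@2 stall=0 (-) EX@3 MEM@4 WB@5
I1 add r5 <- r4,r4: IF@2 ID@3 stall=2 (RAW on I0.r4 (WB@5)) EX@6 MEM@7 WB@8
I2 add r2 <- r2,r5: IF@3 ID@6 stall=2 (RAW on I1.r5 (WB@8)) EX@9 MEM@10 WB@11
I3 ld r3 <- r1: IF@6 ID@9 stall=0 (-) EX@10 MEM@11 WB@12
I4 sub r4 <- r2,r5: IF@9 ID@10 stall=1 (RAW on I2.r2 (WB@11)) EX@12 MEM@13 WB@14
I5 mul r1 <- r4,r3: IF@10 ID@12 stall=2 (RAW on I4.r4 (WB@14)) EX@15 MEM@16 WB@17

Answer: 5 8 11 12 14 17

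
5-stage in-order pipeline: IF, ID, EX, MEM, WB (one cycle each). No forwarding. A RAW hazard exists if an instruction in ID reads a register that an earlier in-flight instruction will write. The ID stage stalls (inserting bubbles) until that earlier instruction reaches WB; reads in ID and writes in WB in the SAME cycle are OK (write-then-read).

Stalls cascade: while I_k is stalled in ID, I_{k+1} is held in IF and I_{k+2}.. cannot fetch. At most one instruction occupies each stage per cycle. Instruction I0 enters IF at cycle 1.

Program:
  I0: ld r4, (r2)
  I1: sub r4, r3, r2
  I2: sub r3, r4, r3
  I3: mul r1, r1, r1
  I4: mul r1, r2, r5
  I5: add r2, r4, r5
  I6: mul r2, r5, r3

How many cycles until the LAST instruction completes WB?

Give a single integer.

Answer: 13

Derivation:
I0 ld r4 <- r2: IF@1 ID@2 stall=0 (-) EX@3 MEM@4 WB@5
I1 sub r4 <- r3,r2: IF@2 ID@3 stall=0 (-) EX@4 MEM@5 WB@6
I2 sub r3 <- r4,r3: IF@3 ID@4 stall=2 (RAW on I1.r4 (WB@6)) EX@7 MEM@8 WB@9
I3 mul r1 <- r1,r1: IF@4 ID@7 stall=0 (-) EX@8 MEM@9 WB@10
I4 mul r1 <- r2,r5: IF@7 ID@8 stall=0 (-) EX@9 MEM@10 WB@11
I5 add r2 <- r4,r5: IF@8 ID@9 stall=0 (-) EX@10 MEM@11 WB@12
I6 mul r2 <- r5,r3: IF@9 ID@10 stall=0 (-) EX@11 MEM@12 WB@13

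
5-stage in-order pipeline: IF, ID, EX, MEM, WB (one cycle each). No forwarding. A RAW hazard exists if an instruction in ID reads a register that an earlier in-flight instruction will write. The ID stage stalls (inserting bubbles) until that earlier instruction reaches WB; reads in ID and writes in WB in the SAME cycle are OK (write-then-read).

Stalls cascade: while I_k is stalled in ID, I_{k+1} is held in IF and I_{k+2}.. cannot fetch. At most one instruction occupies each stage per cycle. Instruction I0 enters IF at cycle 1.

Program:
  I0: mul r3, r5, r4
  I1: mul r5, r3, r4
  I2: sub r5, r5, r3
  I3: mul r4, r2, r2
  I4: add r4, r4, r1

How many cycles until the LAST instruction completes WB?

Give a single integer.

I0 mul r3 <- r5,r4: IF@1 ID@2 stall=0 (-) EX@3 MEM@4 WB@5
I1 mul r5 <- r3,r4: IF@2 ID@3 stall=2 (RAW on I0.r3 (WB@5)) EX@6 MEM@7 WB@8
I2 sub r5 <- r5,r3: IF@3 ID@6 stall=2 (RAW on I1.r5 (WB@8)) EX@9 MEM@10 WB@11
I3 mul r4 <- r2,r2: IF@6 ID@9 stall=0 (-) EX@10 MEM@11 WB@12
I4 add r4 <- r4,r1: IF@9 ID@10 stall=2 (RAW on I3.r4 (WB@12)) EX@13 MEM@14 WB@15

Answer: 15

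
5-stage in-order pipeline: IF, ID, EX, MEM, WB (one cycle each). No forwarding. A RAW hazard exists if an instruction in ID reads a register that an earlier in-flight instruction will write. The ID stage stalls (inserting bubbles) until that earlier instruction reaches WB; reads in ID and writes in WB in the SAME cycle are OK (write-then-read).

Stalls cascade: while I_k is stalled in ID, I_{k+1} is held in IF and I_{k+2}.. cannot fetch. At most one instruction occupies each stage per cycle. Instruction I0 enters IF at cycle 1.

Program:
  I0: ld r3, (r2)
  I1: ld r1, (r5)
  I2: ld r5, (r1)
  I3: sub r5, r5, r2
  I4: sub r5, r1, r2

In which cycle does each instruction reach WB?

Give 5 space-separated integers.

I0 ld r3 <- r2: IF@1 ID@2 stall=0 (-) EX@3 MEM@4 WB@5
I1 ld r1 <- r5: IF@2 ID@3 stall=0 (-) EX@4 MEM@5 WB@6
I2 ld r5 <- r1: IF@3 ID@4 stall=2 (RAW on I1.r1 (WB@6)) EX@7 MEM@8 WB@9
I3 sub r5 <- r5,r2: IF@4 ID@7 stall=2 (RAW on I2.r5 (WB@9)) EX@10 MEM@11 WB@12
I4 sub r5 <- r1,r2: IF@7 ID@10 stall=0 (-) EX@11 MEM@12 WB@13

Answer: 5 6 9 12 13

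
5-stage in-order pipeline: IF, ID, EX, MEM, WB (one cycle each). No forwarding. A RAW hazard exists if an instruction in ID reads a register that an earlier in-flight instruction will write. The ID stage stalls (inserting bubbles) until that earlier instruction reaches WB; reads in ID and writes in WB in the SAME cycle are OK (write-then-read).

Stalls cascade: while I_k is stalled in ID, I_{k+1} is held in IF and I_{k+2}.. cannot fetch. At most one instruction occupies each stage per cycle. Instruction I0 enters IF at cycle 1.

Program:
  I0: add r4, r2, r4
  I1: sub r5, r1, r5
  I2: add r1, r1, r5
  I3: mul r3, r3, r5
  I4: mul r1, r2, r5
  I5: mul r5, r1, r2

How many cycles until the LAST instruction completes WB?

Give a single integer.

I0 add r4 <- r2,r4: IF@1 ID@2 stall=0 (-) EX@3 MEM@4 WB@5
I1 sub r5 <- r1,r5: IF@2 ID@3 stall=0 (-) EX@4 MEM@5 WB@6
I2 add r1 <- r1,r5: IF@3 ID@4 stall=2 (RAW on I1.r5 (WB@6)) EX@7 MEM@8 WB@9
I3 mul r3 <- r3,r5: IF@4 ID@7 stall=0 (-) EX@8 MEM@9 WB@10
I4 mul r1 <- r2,r5: IF@7 ID@8 stall=0 (-) EX@9 MEM@10 WB@11
I5 mul r5 <- r1,r2: IF@8 ID@9 stall=2 (RAW on I4.r1 (WB@11)) EX@12 MEM@13 WB@14

Answer: 14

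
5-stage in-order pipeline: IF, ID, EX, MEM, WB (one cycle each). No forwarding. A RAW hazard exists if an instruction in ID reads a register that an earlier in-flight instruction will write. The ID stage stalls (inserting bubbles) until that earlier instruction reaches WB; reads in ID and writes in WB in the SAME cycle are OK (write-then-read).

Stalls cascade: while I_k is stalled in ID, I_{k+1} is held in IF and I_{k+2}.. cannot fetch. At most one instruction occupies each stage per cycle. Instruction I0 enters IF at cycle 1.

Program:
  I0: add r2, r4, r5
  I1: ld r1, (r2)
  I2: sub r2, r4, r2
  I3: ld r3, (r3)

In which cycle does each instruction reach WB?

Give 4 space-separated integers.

Answer: 5 8 9 10

Derivation:
I0 add r2 <- r4,r5: IF@1 ID@2 stall=0 (-) EX@3 MEM@4 WB@5
I1 ld r1 <- r2: IF@2 ID@3 stall=2 (RAW on I0.r2 (WB@5)) EX@6 MEM@7 WB@8
I2 sub r2 <- r4,r2: IF@3 ID@6 stall=0 (-) EX@7 MEM@8 WB@9
I3 ld r3 <- r3: IF@6 ID@7 stall=0 (-) EX@8 MEM@9 WB@10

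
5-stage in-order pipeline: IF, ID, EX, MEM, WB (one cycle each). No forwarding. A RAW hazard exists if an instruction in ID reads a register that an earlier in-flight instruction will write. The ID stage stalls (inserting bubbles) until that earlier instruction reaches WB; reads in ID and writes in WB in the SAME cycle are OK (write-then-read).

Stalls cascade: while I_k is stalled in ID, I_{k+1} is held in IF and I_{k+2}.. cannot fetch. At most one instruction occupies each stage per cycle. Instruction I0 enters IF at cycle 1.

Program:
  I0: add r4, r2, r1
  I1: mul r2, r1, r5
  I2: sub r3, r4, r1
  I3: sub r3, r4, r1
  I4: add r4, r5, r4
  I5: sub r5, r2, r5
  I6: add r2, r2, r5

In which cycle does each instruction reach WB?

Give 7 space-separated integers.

I0 add r4 <- r2,r1: IF@1 ID@2 stall=0 (-) EX@3 MEM@4 WB@5
I1 mul r2 <- r1,r5: IF@2 ID@3 stall=0 (-) EX@4 MEM@5 WB@6
I2 sub r3 <- r4,r1: IF@3 ID@4 stall=1 (RAW on I0.r4 (WB@5)) EX@6 MEM@7 WB@8
I3 sub r3 <- r4,r1: IF@4 ID@6 stall=0 (-) EX@7 MEM@8 WB@9
I4 add r4 <- r5,r4: IF@6 ID@7 stall=0 (-) EX@8 MEM@9 WB@10
I5 sub r5 <- r2,r5: IF@7 ID@8 stall=0 (-) EX@9 MEM@10 WB@11
I6 add r2 <- r2,r5: IF@8 ID@9 stall=2 (RAW on I5.r5 (WB@11)) EX@12 MEM@13 WB@14

Answer: 5 6 8 9 10 11 14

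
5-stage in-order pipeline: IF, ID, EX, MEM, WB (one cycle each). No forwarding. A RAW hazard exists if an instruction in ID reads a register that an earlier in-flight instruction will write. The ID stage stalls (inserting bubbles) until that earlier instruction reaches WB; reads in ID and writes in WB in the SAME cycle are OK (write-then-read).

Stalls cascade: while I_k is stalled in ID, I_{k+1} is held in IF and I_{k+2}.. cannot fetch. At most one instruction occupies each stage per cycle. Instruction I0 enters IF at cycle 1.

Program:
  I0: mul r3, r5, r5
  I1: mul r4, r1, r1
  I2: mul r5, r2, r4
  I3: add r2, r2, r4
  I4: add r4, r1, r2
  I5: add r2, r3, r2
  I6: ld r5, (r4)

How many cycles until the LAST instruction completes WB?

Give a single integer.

Answer: 16

Derivation:
I0 mul r3 <- r5,r5: IF@1 ID@2 stall=0 (-) EX@3 MEM@4 WB@5
I1 mul r4 <- r1,r1: IF@2 ID@3 stall=0 (-) EX@4 MEM@5 WB@6
I2 mul r5 <- r2,r4: IF@3 ID@4 stall=2 (RAW on I1.r4 (WB@6)) EX@7 MEM@8 WB@9
I3 add r2 <- r2,r4: IF@4 ID@7 stall=0 (-) EX@8 MEM@9 WB@10
I4 add r4 <- r1,r2: IF@7 ID@8 stall=2 (RAW on I3.r2 (WB@10)) EX@11 MEM@12 WB@13
I5 add r2 <- r3,r2: IF@8 ID@11 stall=0 (-) EX@12 MEM@13 WB@14
I6 ld r5 <- r4: IF@11 ID@12 stall=1 (RAW on I4.r4 (WB@13)) EX@14 MEM@15 WB@16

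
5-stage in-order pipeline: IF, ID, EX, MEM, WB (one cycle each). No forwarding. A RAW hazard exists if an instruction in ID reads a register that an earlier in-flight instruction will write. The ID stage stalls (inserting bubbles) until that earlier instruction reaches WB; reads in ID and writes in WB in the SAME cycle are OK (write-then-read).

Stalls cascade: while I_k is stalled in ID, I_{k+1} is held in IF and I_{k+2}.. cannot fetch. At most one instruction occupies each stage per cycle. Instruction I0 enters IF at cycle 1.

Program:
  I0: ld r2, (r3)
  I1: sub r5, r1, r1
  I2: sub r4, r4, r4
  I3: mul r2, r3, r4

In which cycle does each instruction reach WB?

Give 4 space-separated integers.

Answer: 5 6 7 10

Derivation:
I0 ld r2 <- r3: IF@1 ID@2 stall=0 (-) EX@3 MEM@4 WB@5
I1 sub r5 <- r1,r1: IF@2 ID@3 stall=0 (-) EX@4 MEM@5 WB@6
I2 sub r4 <- r4,r4: IF@3 ID@4 stall=0 (-) EX@5 MEM@6 WB@7
I3 mul r2 <- r3,r4: IF@4 ID@5 stall=2 (RAW on I2.r4 (WB@7)) EX@8 MEM@9 WB@10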